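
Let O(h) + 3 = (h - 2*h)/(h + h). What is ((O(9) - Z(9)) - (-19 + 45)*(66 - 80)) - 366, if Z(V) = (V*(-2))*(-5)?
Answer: -191/2 ≈ -95.500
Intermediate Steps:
O(h) = -7/2 (O(h) = -3 + (h - 2*h)/(h + h) = -3 + (-h)/((2*h)) = -3 + (-h)*(1/(2*h)) = -3 - ½ = -7/2)
Z(V) = 10*V (Z(V) = -2*V*(-5) = 10*V)
((O(9) - Z(9)) - (-19 + 45)*(66 - 80)) - 366 = ((-7/2 - 10*9) - (-19 + 45)*(66 - 80)) - 366 = ((-7/2 - 1*90) - 26*(-14)) - 366 = ((-7/2 - 90) - 1*(-364)) - 366 = (-187/2 + 364) - 366 = 541/2 - 366 = -191/2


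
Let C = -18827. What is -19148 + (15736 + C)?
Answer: -22239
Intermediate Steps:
-19148 + (15736 + C) = -19148 + (15736 - 18827) = -19148 - 3091 = -22239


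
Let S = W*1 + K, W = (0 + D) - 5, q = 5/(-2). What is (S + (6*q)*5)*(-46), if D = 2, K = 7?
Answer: 3266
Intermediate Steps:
q = -5/2 (q = 5*(-½) = -5/2 ≈ -2.5000)
W = -3 (W = (0 + 2) - 5 = 2 - 5 = -3)
S = 4 (S = -3*1 + 7 = -3 + 7 = 4)
(S + (6*q)*5)*(-46) = (4 + (6*(-5/2))*5)*(-46) = (4 - 15*5)*(-46) = (4 - 75)*(-46) = -71*(-46) = 3266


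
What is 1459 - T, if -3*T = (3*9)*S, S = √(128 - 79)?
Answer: 1522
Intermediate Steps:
S = 7 (S = √49 = 7)
T = -63 (T = -3*9*7/3 = -9*7 = -⅓*189 = -63)
1459 - T = 1459 - 1*(-63) = 1459 + 63 = 1522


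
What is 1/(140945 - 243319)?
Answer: -1/102374 ≈ -9.7681e-6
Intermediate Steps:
1/(140945 - 243319) = 1/(-102374) = -1/102374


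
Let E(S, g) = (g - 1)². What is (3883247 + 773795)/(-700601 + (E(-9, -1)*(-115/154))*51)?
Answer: -358592234/53958007 ≈ -6.6458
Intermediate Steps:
E(S, g) = (-1 + g)²
(3883247 + 773795)/(-700601 + (E(-9, -1)*(-115/154))*51) = (3883247 + 773795)/(-700601 + ((-1 - 1)²*(-115/154))*51) = 4657042/(-700601 + ((-2)²*(-115*1/154))*51) = 4657042/(-700601 + (4*(-115/154))*51) = 4657042/(-700601 - 230/77*51) = 4657042/(-700601 - 11730/77) = 4657042/(-53958007/77) = 4657042*(-77/53958007) = -358592234/53958007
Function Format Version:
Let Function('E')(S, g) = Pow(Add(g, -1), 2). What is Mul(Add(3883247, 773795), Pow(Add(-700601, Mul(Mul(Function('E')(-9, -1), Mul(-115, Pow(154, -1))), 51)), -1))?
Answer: Rational(-358592234, 53958007) ≈ -6.6458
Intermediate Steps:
Function('E')(S, g) = Pow(Add(-1, g), 2)
Mul(Add(3883247, 773795), Pow(Add(-700601, Mul(Mul(Function('E')(-9, -1), Mul(-115, Pow(154, -1))), 51)), -1)) = Mul(Add(3883247, 773795), Pow(Add(-700601, Mul(Mul(Pow(Add(-1, -1), 2), Mul(-115, Pow(154, -1))), 51)), -1)) = Mul(4657042, Pow(Add(-700601, Mul(Mul(Pow(-2, 2), Mul(-115, Rational(1, 154))), 51)), -1)) = Mul(4657042, Pow(Add(-700601, Mul(Mul(4, Rational(-115, 154)), 51)), -1)) = Mul(4657042, Pow(Add(-700601, Mul(Rational(-230, 77), 51)), -1)) = Mul(4657042, Pow(Add(-700601, Rational(-11730, 77)), -1)) = Mul(4657042, Pow(Rational(-53958007, 77), -1)) = Mul(4657042, Rational(-77, 53958007)) = Rational(-358592234, 53958007)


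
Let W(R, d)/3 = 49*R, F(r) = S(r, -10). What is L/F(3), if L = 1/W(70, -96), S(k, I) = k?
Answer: 1/30870 ≈ 3.2394e-5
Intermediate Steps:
F(r) = r
W(R, d) = 147*R (W(R, d) = 3*(49*R) = 147*R)
L = 1/10290 (L = 1/(147*70) = 1/10290 ≈ 9.7182e-5)
L/F(3) = (1/10290)/3 = (1/10290)*(⅓) = 1/30870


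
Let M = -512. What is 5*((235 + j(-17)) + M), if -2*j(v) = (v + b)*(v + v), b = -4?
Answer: -3170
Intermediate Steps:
j(v) = -v*(-4 + v) (j(v) = -(v - 4)*(v + v)/2 = -(-4 + v)*2*v/2 = -v*(-4 + v))
5*((235 + j(-17)) + M) = 5*((235 - 17*(4 - 1*(-17))) - 512) = 5*((235 - 17*(4 + 17)) - 512) = 5*((235 - 17*21) - 512) = 5*((235 - 357) - 512) = 5*(-122 - 512) = 5*(-634) = -3170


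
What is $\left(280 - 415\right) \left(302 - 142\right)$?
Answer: $-21600$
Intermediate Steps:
$\left(280 - 415\right) \left(302 - 142\right) = \left(-135\right) 160 = -21600$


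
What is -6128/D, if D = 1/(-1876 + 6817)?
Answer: -30278448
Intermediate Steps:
D = 1/4941 ≈ 0.00020239
-6128/D = -6128/1/4941 = -6128*4941 = -30278448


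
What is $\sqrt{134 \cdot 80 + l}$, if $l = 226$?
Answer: $\sqrt{10946} \approx 104.62$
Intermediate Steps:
$\sqrt{134 \cdot 80 + l} = \sqrt{134 \cdot 80 + 226} = \sqrt{10720 + 226} = \sqrt{10946}$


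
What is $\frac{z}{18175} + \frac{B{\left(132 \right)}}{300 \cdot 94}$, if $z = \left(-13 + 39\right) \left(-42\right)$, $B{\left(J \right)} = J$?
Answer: $- \frac{94651}{1708450} \approx -0.055402$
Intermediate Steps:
$z = -1092$ ($z = 26 \left(-42\right) = -1092$)
$\frac{z}{18175} + \frac{B{\left(132 \right)}}{300 \cdot 94} = - \frac{1092}{18175} + \frac{132}{300 \cdot 94} = \left(-1092\right) \frac{1}{18175} + \frac{132}{28200} = - \frac{1092}{18175} + 132 \cdot \frac{1}{28200} = - \frac{1092}{18175} + \frac{11}{2350} = - \frac{94651}{1708450}$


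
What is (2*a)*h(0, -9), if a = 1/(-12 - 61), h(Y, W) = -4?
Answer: 8/73 ≈ 0.10959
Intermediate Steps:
a = -1/73 (a = 1/(-73) = -1/73 ≈ -0.013699)
(2*a)*h(0, -9) = (2*(-1/73))*(-4) = -2/73*(-4) = 8/73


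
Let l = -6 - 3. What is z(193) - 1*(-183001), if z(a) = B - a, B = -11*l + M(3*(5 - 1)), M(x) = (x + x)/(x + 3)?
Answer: 914543/5 ≈ 1.8291e+5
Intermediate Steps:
l = -9
M(x) = 2*x/(3 + x) (M(x) = (2*x)/(3 + x) = 2*x/(3 + x))
B = 503/5 (B = -11*(-9) + 2*(3*(5 - 1))/(3 + 3*(5 - 1)) = 99 + 2*(3*4)/(3 + 3*4) = 99 + 2*12/(3 + 12) = 99 + 2*12/15 = 99 + 2*12*(1/15) = 99 + 8/5 = 503/5 ≈ 100.60)
z(a) = 503/5 - a
z(193) - 1*(-183001) = (503/5 - 1*193) - 1*(-183001) = (503/5 - 193) + 183001 = -462/5 + 183001 = 914543/5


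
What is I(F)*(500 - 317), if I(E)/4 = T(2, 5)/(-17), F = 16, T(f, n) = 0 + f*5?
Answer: -7320/17 ≈ -430.59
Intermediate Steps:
T(f, n) = 5*f (T(f, n) = 0 + 5*f = 5*f)
I(E) = -40/17 (I(E) = 4*((5*2)/(-17)) = 4*(10*(-1/17)) = 4*(-10/17) = -40/17)
I(F)*(500 - 317) = -40*(500 - 317)/17 = -40/17*183 = -7320/17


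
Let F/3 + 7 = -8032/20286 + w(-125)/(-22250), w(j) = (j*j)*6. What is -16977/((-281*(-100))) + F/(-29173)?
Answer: -148736714871289/246673553021700 ≈ -0.60297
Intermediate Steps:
w(j) = 6*j**2 (w(j) = j**2*6 = 6*j**2)
F = -10480138/300909 (F = -21 + 3*(-8032/20286 + (6*(-125)**2)/(-22250)) = -21 + 3*(-8032*1/20286 + (6*15625)*(-1/22250)) = -21 + 3*(-4016/10143 + 93750*(-1/22250)) = -21 + 3*(-4016/10143 - 375/89) = -21 + 3*(-4161049/902727) = -21 - 4161049/300909 = -10480138/300909 ≈ -34.828)
-16977/((-281*(-100))) + F/(-29173) = -16977/((-281*(-100))) - 10480138/300909/(-29173) = -16977/28100 - 10480138/300909*(-1/29173) = -16977*1/28100 + 10480138/8778418257 = -16977/28100 + 10480138/8778418257 = -148736714871289/246673553021700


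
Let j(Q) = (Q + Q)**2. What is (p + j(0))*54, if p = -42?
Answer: -2268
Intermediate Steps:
j(Q) = 4*Q**2 (j(Q) = (2*Q)**2 = 4*Q**2)
(p + j(0))*54 = (-42 + 4*0**2)*54 = (-42 + 4*0)*54 = (-42 + 0)*54 = -42*54 = -2268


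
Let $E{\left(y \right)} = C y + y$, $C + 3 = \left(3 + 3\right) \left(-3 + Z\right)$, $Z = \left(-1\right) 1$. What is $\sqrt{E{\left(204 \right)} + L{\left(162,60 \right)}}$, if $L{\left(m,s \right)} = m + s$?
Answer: $11 i \sqrt{42} \approx 71.288 i$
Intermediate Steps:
$Z = -1$
$C = -27$ ($C = -3 + \left(3 + 3\right) \left(-3 - 1\right) = -3 + 6 \left(-4\right) = -3 - 24 = -27$)
$E{\left(y \right)} = - 26 y$ ($E{\left(y \right)} = - 27 y + y = - 26 y$)
$\sqrt{E{\left(204 \right)} + L{\left(162,60 \right)}} = \sqrt{\left(-26\right) 204 + \left(162 + 60\right)} = \sqrt{-5304 + 222} = \sqrt{-5082} = 11 i \sqrt{42}$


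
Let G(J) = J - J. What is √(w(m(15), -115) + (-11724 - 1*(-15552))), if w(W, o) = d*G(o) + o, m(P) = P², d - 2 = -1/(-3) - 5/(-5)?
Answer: √3713 ≈ 60.934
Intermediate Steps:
G(J) = 0
d = 10/3 (d = 2 + (-1/(-3) - 5/(-5)) = 2 + (-1*(-⅓) - 5*(-⅕)) = 2 + (⅓ + 1) = 2 + 4/3 = 10/3 ≈ 3.3333)
w(W, o) = o (w(W, o) = (10/3)*0 + o = 0 + o = o)
√(w(m(15), -115) + (-11724 - 1*(-15552))) = √(-115 + (-11724 - 1*(-15552))) = √(-115 + (-11724 + 15552)) = √(-115 + 3828) = √3713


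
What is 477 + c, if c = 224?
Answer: 701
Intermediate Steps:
477 + c = 477 + 224 = 701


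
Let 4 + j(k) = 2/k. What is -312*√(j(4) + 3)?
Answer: -156*I*√2 ≈ -220.62*I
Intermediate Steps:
j(k) = -4 + 2/k
-312*√(j(4) + 3) = -312*√((-4 + 2/4) + 3) = -312*√((-4 + 2*(¼)) + 3) = -312*√((-4 + ½) + 3) = -312*√(-7/2 + 3) = -156*I*√2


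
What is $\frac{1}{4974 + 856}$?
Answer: $\frac{1}{5830} \approx 0.00017153$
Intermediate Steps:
$\frac{1}{4974 + 856} = \frac{1}{5830}$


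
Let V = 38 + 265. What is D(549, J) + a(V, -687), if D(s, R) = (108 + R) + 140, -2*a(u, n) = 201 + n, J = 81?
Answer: 572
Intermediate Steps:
V = 303
a(u, n) = -201/2 - n/2 (a(u, n) = -(201 + n)/2 = -201/2 - n/2)
D(s, R) = 248 + R
D(549, J) + a(V, -687) = (248 + 81) + (-201/2 - 1/2*(-687)) = 329 + (-201/2 + 687/2) = 329 + 243 = 572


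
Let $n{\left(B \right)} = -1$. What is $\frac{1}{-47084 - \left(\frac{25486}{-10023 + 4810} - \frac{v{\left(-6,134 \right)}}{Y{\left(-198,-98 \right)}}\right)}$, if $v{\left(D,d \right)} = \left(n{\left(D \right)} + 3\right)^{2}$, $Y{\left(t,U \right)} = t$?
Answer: $- \frac{516087}{24296927620} \approx -2.1241 \cdot 10^{-5}$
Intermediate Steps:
$v{\left(D,d \right)} = 4$ ($v{\left(D,d \right)} = \left(-1 + 3\right)^{2} = 2^{2} = 4$)
$\frac{1}{-47084 - \left(\frac{25486}{-10023 + 4810} - \frac{v{\left(-6,134 \right)}}{Y{\left(-198,-98 \right)}}\right)} = \frac{1}{-47084 - \left(\frac{2}{99} + \frac{25486}{-10023 + 4810}\right)} = \frac{1}{-47084 - \left(\frac{2}{99} + \frac{25486}{-5213}\right)} = \frac{1}{-47084 - - \frac{2512688}{516087}} = \frac{1}{-47084 + \left(\frac{25486}{5213} - \frac{2}{99}\right)} = \frac{1}{-47084 + \frac{2512688}{516087}} = \frac{1}{- \frac{24296927620}{516087}} = - \frac{516087}{24296927620}$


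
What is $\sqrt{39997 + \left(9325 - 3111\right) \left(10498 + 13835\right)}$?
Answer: $\sqrt{151245259} \approx 12298.0$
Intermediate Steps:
$\sqrt{39997 + \left(9325 - 3111\right) \left(10498 + 13835\right)} = \sqrt{39997 + 6214 \cdot 24333} = \sqrt{39997 + 151205262} = \sqrt{151245259}$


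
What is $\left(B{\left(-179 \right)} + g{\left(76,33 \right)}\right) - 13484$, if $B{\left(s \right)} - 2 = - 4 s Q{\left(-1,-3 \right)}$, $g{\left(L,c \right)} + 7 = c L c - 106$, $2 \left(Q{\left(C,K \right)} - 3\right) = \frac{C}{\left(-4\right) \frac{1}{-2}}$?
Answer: $71138$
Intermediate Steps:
$Q{\left(C,K \right)} = 3 + \frac{C}{4}$ ($Q{\left(C,K \right)} = 3 + \frac{C \frac{1}{\left(-4\right) \frac{1}{-2}}}{2} = 3 + \frac{C \frac{1}{\left(-4\right) \left(- \frac{1}{2}\right)}}{2} = 3 + \frac{C \frac{1}{2}}{2} = 3 + \frac{\frac{1}{2} C}{2} = 3 + \frac{C}{4}$)
$g{\left(L,c \right)} = -113 + L c^{2}$ ($g{\left(L,c \right)} = -7 + \left(c L c - 106\right) = -7 + \left(L c c - 106\right) = -7 + \left(L c^{2} - 106\right) = -7 + \left(-106 + L c^{2}\right) = -113 + L c^{2}$)
$B{\left(s \right)} = 2 - 11 s$ ($B{\left(s \right)} = 2 + - 4 s \left(3 + \frac{1}{4} \left(-1\right)\right) = 2 + - 4 s \left(3 - \frac{1}{4}\right) = 2 + - 4 s \frac{11}{4} = 2 - 11 s$)
$\left(B{\left(-179 \right)} + g{\left(76,33 \right)}\right) - 13484 = \left(\left(2 - -1969\right) - \left(113 - 76 \cdot 33^{2}\right)\right) - 13484 = \left(\left(2 + 1969\right) + \left(-113 + 76 \cdot 1089\right)\right) - 13484 = \left(1971 + \left(-113 + 82764\right)\right) - 13484 = \left(1971 + 82651\right) - 13484 = 84622 - 13484 = 71138$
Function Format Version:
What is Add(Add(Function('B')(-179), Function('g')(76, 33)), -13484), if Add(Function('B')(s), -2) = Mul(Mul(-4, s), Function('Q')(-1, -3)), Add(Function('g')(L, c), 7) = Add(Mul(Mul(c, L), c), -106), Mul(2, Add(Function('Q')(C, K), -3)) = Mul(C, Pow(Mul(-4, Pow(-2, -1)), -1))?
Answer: 71138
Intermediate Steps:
Function('Q')(C, K) = Add(3, Mul(Rational(1, 4), C)) (Function('Q')(C, K) = Add(3, Mul(Rational(1, 2), Mul(C, Pow(Mul(-4, Pow(-2, -1)), -1)))) = Add(3, Mul(Rational(1, 2), Mul(C, Pow(Mul(-4, Rational(-1, 2)), -1)))) = Add(3, Mul(Rational(1, 2), Mul(C, Pow(2, -1)))) = Add(3, Mul(Rational(1, 2), Mul(C, Rational(1, 2)))) = Add(3, Mul(Rational(1, 2), Mul(Rational(1, 2), C))) = Add(3, Mul(Rational(1, 4), C)))
Function('g')(L, c) = Add(-113, Mul(L, Pow(c, 2))) (Function('g')(L, c) = Add(-7, Add(Mul(Mul(c, L), c), -106)) = Add(-7, Add(Mul(Mul(L, c), c), -106)) = Add(-7, Add(Mul(L, Pow(c, 2)), -106)) = Add(-7, Add(-106, Mul(L, Pow(c, 2)))) = Add(-113, Mul(L, Pow(c, 2))))
Function('B')(s) = Add(2, Mul(-11, s)) (Function('B')(s) = Add(2, Mul(Mul(-4, s), Add(3, Mul(Rational(1, 4), -1)))) = Add(2, Mul(Mul(-4, s), Add(3, Rational(-1, 4)))) = Add(2, Mul(Mul(-4, s), Rational(11, 4))) = Add(2, Mul(-11, s)))
Add(Add(Function('B')(-179), Function('g')(76, 33)), -13484) = Add(Add(Add(2, Mul(-11, -179)), Add(-113, Mul(76, Pow(33, 2)))), -13484) = Add(Add(Add(2, 1969), Add(-113, Mul(76, 1089))), -13484) = Add(Add(1971, Add(-113, 82764)), -13484) = Add(Add(1971, 82651), -13484) = Add(84622, -13484) = 71138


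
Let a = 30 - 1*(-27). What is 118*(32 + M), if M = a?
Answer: 10502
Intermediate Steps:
a = 57 (a = 30 + 27 = 57)
M = 57
118*(32 + M) = 118*(32 + 57) = 118*89 = 10502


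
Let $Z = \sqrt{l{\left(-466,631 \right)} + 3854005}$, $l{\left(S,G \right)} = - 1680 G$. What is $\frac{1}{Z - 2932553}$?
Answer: $- \frac{2932553}{8599864303884} - \frac{5 \sqrt{111757}}{8599864303884} \approx -3.4119 \cdot 10^{-7}$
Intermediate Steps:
$Z = 5 \sqrt{111757}$ ($Z = \sqrt{\left(-1680\right) 631 + 3854005} = \sqrt{-1060080 + 3854005} = \sqrt{2793925} = 5 \sqrt{111757} \approx 1671.5$)
$\frac{1}{Z - 2932553} = \frac{1}{5 \sqrt{111757} - 2932553} = \frac{1}{-2932553 + 5 \sqrt{111757}}$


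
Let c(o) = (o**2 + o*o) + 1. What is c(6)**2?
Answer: 5329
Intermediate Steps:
c(o) = 1 + 2*o**2 (c(o) = (o**2 + o**2) + 1 = 2*o**2 + 1 = 1 + 2*o**2)
c(6)**2 = (1 + 2*6**2)**2 = (1 + 2*36)**2 = (1 + 72)**2 = 73**2 = 5329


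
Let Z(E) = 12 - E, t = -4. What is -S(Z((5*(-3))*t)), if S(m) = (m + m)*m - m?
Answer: -4656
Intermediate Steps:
S(m) = -m + 2*m² (S(m) = (2*m)*m - m = 2*m² - m = -m + 2*m²)
-S(Z((5*(-3))*t)) = -(12 - 5*(-3)*(-4))*(-1 + 2*(12 - 5*(-3)*(-4))) = -(12 - (-15)*(-4))*(-1 + 2*(12 - (-15)*(-4))) = -(12 - 1*60)*(-1 + 2*(12 - 1*60)) = -(12 - 60)*(-1 + 2*(12 - 60)) = -(-48)*(-1 + 2*(-48)) = -(-48)*(-1 - 96) = -(-48)*(-97) = -1*4656 = -4656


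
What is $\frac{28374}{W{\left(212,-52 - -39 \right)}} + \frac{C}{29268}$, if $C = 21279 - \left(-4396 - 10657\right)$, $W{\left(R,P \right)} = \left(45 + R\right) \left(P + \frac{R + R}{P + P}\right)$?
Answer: $- \frac{603194381}{238819563} \approx -2.5257$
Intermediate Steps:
$W{\left(R,P \right)} = \left(45 + R\right) \left(P + \frac{R}{P}\right)$ ($W{\left(R,P \right)} = \left(45 + R\right) \left(P + \frac{2 R}{2 P}\right) = \left(45 + R\right) \left(P + 2 R \frac{1}{2 P}\right) = \left(45 + R\right) \left(P + \frac{R}{P}\right)$)
$C = 36332$ ($C = 21279 - \left(-4396 - 10657\right) = 21279 - -15053 = 21279 + 15053 = 36332$)
$\frac{28374}{W{\left(212,-52 - -39 \right)}} + \frac{C}{29268} = \frac{28374}{\frac{1}{-52 - -39} \left(212^{2} + 45 \cdot 212 + \left(-52 - -39\right)^{2} \left(45 + 212\right)\right)} + \frac{36332}{29268} = \frac{28374}{\frac{1}{-52 + 39} \left(44944 + 9540 + \left(-52 + 39\right)^{2} \cdot 257\right)} + 36332 \cdot \frac{1}{29268} = \frac{28374}{\frac{1}{-13} \left(44944 + 9540 + \left(-13\right)^{2} \cdot 257\right)} + \frac{9083}{7317} = \frac{28374}{\left(- \frac{1}{13}\right) \left(44944 + 9540 + 169 \cdot 257\right)} + \frac{9083}{7317} = \frac{28374}{\left(- \frac{1}{13}\right) \left(44944 + 9540 + 43433\right)} + \frac{9083}{7317} = \frac{28374}{\left(- \frac{1}{13}\right) 97917} + \frac{9083}{7317} = \frac{28374}{- \frac{97917}{13}} + \frac{9083}{7317} = 28374 \left(- \frac{13}{97917}\right) + \frac{9083}{7317} = - \frac{122954}{32639} + \frac{9083}{7317} = - \frac{603194381}{238819563}$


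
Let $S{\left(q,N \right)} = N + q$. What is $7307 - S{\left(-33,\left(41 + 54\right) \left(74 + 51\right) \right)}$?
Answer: $-4535$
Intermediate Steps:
$7307 - S{\left(-33,\left(41 + 54\right) \left(74 + 51\right) \right)} = 7307 - \left(\left(41 + 54\right) \left(74 + 51\right) - 33\right) = 7307 - \left(95 \cdot 125 - 33\right) = 7307 - \left(11875 - 33\right) = 7307 - 11842 = -4535$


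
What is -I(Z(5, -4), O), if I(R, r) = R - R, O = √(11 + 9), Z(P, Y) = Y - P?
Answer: 0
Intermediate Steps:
O = 2*√5 (O = √20 = 2*√5 ≈ 4.4721)
I(R, r) = 0
-I(Z(5, -4), O) = -1*0 = 0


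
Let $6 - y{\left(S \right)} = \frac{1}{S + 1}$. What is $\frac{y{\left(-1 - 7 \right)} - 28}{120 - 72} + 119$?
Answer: $\frac{13277}{112} \approx 118.54$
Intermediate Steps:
$y{\left(S \right)} = 6 - \frac{1}{1 + S}$ ($y{\left(S \right)} = 6 - \frac{1}{S + 1} = 6 - \frac{1}{1 + S}$)
$\frac{y{\left(-1 - 7 \right)} - 28}{120 - 72} + 119 = \frac{\frac{5 + 6 \left(-1 - 7\right)}{1 - 8} - 28}{120 - 72} + 119 = \frac{\frac{5 + 6 \left(-8\right)}{1 - 8} - 28}{48} + 119 = \left(\frac{5 - 48}{-7} - 28\right) \frac{1}{48} + 119 = \left(\left(- \frac{1}{7}\right) \left(-43\right) - 28\right) \frac{1}{48} + 119 = \left(\frac{43}{7} - 28\right) \frac{1}{48} + 119 = \left(- \frac{153}{7}\right) \frac{1}{48} + 119 = - \frac{51}{112} + 119 = \frac{13277}{112}$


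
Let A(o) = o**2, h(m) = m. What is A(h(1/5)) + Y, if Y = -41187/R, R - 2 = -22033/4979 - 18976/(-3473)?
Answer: -17805156543196/1313625725 ≈ -13554.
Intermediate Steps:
R = 52545029/17292067 (R = 2 + (-22033/4979 - 18976/(-3473)) = 2 + (-22033*1/4979 - 18976*(-1/3473)) = 2 + (-22033/4979 + 18976/3473) = 2 + 17960895/17292067 = 52545029/17292067 ≈ 3.0387)
Y = -712208363529/52545029 (Y = -41187/52545029/17292067 = -41187*17292067/52545029 = -712208363529/52545029 ≈ -13554.)
A(h(1/5)) + Y = (1/5)**2 - 712208363529/52545029 = 1/25 - 712208363529/52545029 = -17805156543196/1313625725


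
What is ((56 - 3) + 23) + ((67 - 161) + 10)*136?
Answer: -11348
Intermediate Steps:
((56 - 3) + 23) + ((67 - 161) + 10)*136 = (53 + 23) + (-94 + 10)*136 = 76 - 84*136 = 76 - 11424 = -11348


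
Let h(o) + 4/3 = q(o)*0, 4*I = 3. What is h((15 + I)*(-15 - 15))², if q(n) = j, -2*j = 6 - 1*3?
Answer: 16/9 ≈ 1.7778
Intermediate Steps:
j = -3/2 (j = -(6 - 1*3)/2 = -(6 - 3)/2 = -½*3 = -3/2 ≈ -1.5000)
I = ¾ (I = (¼)*3 = ¾ ≈ 0.75000)
q(n) = -3/2
h(o) = -4/3 (h(o) = -4/3 - 3/2*0 = -4/3 + 0 = -4/3)
h((15 + I)*(-15 - 15))² = (-4/3)² = 16/9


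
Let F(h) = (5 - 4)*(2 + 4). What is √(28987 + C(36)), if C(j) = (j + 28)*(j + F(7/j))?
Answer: 5*√1267 ≈ 177.97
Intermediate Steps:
F(h) = 6 (F(h) = 1*6 = 6)
C(j) = (6 + j)*(28 + j) (C(j) = (j + 28)*(j + 6) = (28 + j)*(6 + j) = (6 + j)*(28 + j))
√(28987 + C(36)) = √(28987 + (168 + 36² + 34*36)) = √(28987 + (168 + 1296 + 1224)) = √(28987 + 2688) = √31675 = 5*√1267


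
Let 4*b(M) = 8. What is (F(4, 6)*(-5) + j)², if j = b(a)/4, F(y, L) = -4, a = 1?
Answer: 1681/4 ≈ 420.25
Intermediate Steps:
b(M) = 2 (b(M) = (¼)*8 = 2)
j = ½ (j = 2/4 = 2*(¼) = ½ ≈ 0.50000)
(F(4, 6)*(-5) + j)² = (-4*(-5) + ½)² = (20 + ½)² = (41/2)² = 1681/4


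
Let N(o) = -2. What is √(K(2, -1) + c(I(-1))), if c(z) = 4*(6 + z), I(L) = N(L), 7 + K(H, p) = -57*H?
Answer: I*√105 ≈ 10.247*I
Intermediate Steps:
K(H, p) = -7 - 57*H
I(L) = -2
c(z) = 24 + 4*z
√(K(2, -1) + c(I(-1))) = √((-7 - 57*2) + (24 + 4*(-2))) = √((-7 - 114) + (24 - 8)) = √(-121 + 16) = √(-105) = I*√105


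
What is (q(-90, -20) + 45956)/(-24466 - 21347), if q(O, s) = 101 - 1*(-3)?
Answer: -46060/45813 ≈ -1.0054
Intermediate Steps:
q(O, s) = 104 (q(O, s) = 101 + 3 = 104)
(q(-90, -20) + 45956)/(-24466 - 21347) = (104 + 45956)/(-24466 - 21347) = 46060/(-45813) = 46060*(-1/45813) = -46060/45813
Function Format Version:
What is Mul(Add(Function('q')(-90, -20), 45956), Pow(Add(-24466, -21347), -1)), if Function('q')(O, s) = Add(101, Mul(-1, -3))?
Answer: Rational(-46060, 45813) ≈ -1.0054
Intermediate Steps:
Function('q')(O, s) = 104 (Function('q')(O, s) = Add(101, 3) = 104)
Mul(Add(Function('q')(-90, -20), 45956), Pow(Add(-24466, -21347), -1)) = Mul(Add(104, 45956), Pow(Add(-24466, -21347), -1)) = Mul(46060, Pow(-45813, -1)) = Mul(46060, Rational(-1, 45813)) = Rational(-46060, 45813)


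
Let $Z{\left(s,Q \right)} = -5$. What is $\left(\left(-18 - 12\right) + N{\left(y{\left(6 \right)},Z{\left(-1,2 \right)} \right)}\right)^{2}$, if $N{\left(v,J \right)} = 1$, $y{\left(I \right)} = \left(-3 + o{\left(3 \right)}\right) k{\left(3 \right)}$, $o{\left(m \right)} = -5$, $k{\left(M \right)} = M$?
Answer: $841$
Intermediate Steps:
$y{\left(I \right)} = -24$ ($y{\left(I \right)} = \left(-3 - 5\right) 3 = \left(-8\right) 3 = -24$)
$\left(\left(-18 - 12\right) + N{\left(y{\left(6 \right)},Z{\left(-1,2 \right)} \right)}\right)^{2} = \left(\left(-18 - 12\right) + 1\right)^{2} = \left(-30 + 1\right)^{2} = \left(-29\right)^{2} = 841$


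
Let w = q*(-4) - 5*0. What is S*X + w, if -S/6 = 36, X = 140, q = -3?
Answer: -30228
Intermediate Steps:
w = 12 (w = -3*(-4) - 5*0 = 12 + 0 = 12)
S = -216 (S = -6*36 = -216)
S*X + w = -216*140 + 12 = -30240 + 12 = -30228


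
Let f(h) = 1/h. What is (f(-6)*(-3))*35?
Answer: 35/2 ≈ 17.500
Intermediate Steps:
(f(-6)*(-3))*35 = (-3/(-6))*35 = -1/6*(-3)*35 = (1/2)*35 = 35/2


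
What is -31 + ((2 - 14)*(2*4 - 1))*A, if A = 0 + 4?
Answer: -367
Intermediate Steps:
A = 4
-31 + ((2 - 14)*(2*4 - 1))*A = -31 + ((2 - 14)*(2*4 - 1))*4 = -31 - 12*(8 - 1)*4 = -31 - 12*7*4 = -31 - 84*4 = -31 - 336 = -367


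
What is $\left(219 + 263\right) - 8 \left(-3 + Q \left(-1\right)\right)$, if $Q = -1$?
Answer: $498$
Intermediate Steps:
$\left(219 + 263\right) - 8 \left(-3 + Q \left(-1\right)\right) = \left(219 + 263\right) - 8 \left(-3 - -1\right) = 482 - 8 \left(-3 + 1\right) = 482 - -16 = 482 + 16 = 498$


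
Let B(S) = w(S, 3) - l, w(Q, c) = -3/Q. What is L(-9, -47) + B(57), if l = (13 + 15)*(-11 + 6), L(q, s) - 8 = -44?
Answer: 1975/19 ≈ 103.95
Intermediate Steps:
L(q, s) = -36 (L(q, s) = 8 - 44 = -36)
l = -140 (l = 28*(-5) = -140)
B(S) = 140 - 3/S (B(S) = -3/S - 1*(-140) = -3/S + 140 = 140 - 3/S)
L(-9, -47) + B(57) = -36 + (140 - 3/57) = -36 + (140 - 3*1/57) = -36 + (140 - 1/19) = -36 + 2659/19 = 1975/19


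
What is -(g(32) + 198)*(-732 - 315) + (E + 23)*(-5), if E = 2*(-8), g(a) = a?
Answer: 240775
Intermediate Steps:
E = -16
-(g(32) + 198)*(-732 - 315) + (E + 23)*(-5) = -(32 + 198)*(-732 - 315) + (-16 + 23)*(-5) = -230*(-1047) + 7*(-5) = -1*(-240810) - 35 = 240810 - 35 = 240775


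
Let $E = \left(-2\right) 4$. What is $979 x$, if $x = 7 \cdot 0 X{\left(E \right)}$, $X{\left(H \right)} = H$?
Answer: $0$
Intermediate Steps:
$E = -8$
$x = 0$ ($x = 7 \cdot 0 \left(-8\right) = 0 \left(-8\right) = 0$)
$979 x = 979 \cdot 0 = 0$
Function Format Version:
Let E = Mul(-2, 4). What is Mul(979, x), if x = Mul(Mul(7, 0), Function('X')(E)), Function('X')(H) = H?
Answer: 0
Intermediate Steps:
E = -8
x = 0 (x = Mul(Mul(7, 0), -8) = Mul(0, -8) = 0)
Mul(979, x) = Mul(979, 0) = 0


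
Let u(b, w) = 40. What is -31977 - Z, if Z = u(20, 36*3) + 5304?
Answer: -37321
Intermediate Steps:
Z = 5344 (Z = 40 + 5304 = 5344)
-31977 - Z = -31977 - 1*5344 = -31977 - 5344 = -37321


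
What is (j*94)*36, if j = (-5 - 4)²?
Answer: 274104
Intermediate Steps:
j = 81 (j = (-9)² = 81)
(j*94)*36 = (81*94)*36 = 7614*36 = 274104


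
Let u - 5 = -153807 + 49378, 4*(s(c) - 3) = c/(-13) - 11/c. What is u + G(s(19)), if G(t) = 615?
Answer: -103809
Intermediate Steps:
s(c) = 3 - 11/(4*c) - c/52 (s(c) = 3 + (c/(-13) - 11/c)/4 = 3 + (c*(-1/13) - 11/c)/4 = 3 + (-c/13 - 11/c)/4 = 3 + (-11/c - c/13)/4 = 3 + (-11/(4*c) - c/52) = 3 - 11/(4*c) - c/52)
u = -104424 (u = 5 + (-153807 + 49378) = 5 - 104429 = -104424)
u + G(s(19)) = -104424 + 615 = -103809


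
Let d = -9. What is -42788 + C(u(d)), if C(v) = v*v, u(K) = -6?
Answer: -42752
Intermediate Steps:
C(v) = v**2
-42788 + C(u(d)) = -42788 + (-6)**2 = -42788 + 36 = -42752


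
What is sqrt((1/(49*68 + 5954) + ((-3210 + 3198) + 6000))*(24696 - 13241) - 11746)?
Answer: sqrt(5913707982509154)/9286 ≈ 8281.4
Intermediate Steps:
sqrt((1/(49*68 + 5954) + ((-3210 + 3198) + 6000))*(24696 - 13241) - 11746) = sqrt((1/(3332 + 5954) + (-12 + 6000))*11455 - 11746) = sqrt((1/9286 + 5988)*11455 - 11746) = sqrt((55604569/9286)*11455 - 11746) = sqrt(636950337895/9286 - 11746) = sqrt(636841264539/9286) = sqrt(5913707982509154)/9286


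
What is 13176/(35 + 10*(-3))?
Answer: 13176/5 ≈ 2635.2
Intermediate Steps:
13176/(35 + 10*(-3)) = 13176/(35 - 30) = 13176/5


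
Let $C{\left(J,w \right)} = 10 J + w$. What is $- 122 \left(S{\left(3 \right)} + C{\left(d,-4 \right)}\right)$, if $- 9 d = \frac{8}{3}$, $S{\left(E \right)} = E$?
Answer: $\frac{13054}{27} \approx 483.48$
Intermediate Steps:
$d = - \frac{8}{27}$ ($d = - \frac{8 \cdot \frac{1}{3}}{9} = \left(- \frac{1}{9}\right) \frac{8}{3} = - \frac{8}{27} \approx -0.2963$)
$C{\left(J,w \right)} = w + 10 J$
$- 122 \left(S{\left(3 \right)} + C{\left(d,-4 \right)}\right) = - 122 \left(3 + \left(-4 + 10 \left(- \frac{8}{27}\right)\right)\right) = - 122 \left(3 - \frac{188}{27}\right) = \left(-122\right) \left(- \frac{107}{27}\right) = \frac{13054}{27}$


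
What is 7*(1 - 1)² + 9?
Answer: 9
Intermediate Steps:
7*(1 - 1)² + 9 = 7*0² + 9 = 7*0 + 9 = 0 + 9 = 9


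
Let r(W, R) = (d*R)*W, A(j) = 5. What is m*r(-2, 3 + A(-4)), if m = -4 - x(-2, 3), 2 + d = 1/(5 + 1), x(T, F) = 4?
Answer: -704/3 ≈ -234.67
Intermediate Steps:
d = -11/6 (d = -2 + 1/(5 + 1) = -2 + 1/6 = -2 + ⅙ = -11/6 ≈ -1.8333)
r(W, R) = -11*R*W/6 (r(W, R) = (-11*R/6)*W = -11*R*W/6)
m = -8 (m = -4 - 1*4 = -4 - 4 = -8)
m*r(-2, 3 + A(-4)) = -(-44)*(3 + 5)*(-2)/3 = -(-44)*8*(-2)/3 = -8*88/3 = -704/3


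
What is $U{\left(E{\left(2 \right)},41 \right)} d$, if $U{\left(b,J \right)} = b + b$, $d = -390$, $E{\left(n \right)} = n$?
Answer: $-1560$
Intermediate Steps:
$U{\left(b,J \right)} = 2 b$
$U{\left(E{\left(2 \right)},41 \right)} d = 2 \cdot 2 \left(-390\right) = 4 \left(-390\right) = -1560$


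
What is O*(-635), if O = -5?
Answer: 3175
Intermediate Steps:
O*(-635) = -5*(-635) = 3175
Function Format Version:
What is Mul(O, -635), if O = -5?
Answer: 3175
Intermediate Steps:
Mul(O, -635) = Mul(-5, -635) = 3175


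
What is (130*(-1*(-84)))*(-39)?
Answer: -425880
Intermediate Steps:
(130*(-1*(-84)))*(-39) = (130*84)*(-39) = 10920*(-39) = -425880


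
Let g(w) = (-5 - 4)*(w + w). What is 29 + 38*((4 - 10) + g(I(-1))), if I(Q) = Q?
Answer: 485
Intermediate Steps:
g(w) = -18*w
29 + 38*((4 - 10) + g(I(-1))) = 29 + 38*((4 - 10) - 18*(-1)) = 29 + 38*(-6 + 18) = 29 + 38*12 = 29 + 456 = 485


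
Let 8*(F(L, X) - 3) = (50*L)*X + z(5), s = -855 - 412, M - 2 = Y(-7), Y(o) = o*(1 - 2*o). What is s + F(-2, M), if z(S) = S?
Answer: 193/8 ≈ 24.125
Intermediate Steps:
M = -103 (M = 2 - 7*(1 - 2*(-7)) = 2 - 7*(1 + 14) = 2 - 7*15 = 2 - 105 = -103)
s = -1267
F(L, X) = 29/8 + 25*L*X/4 (F(L, X) = 3 + ((50*L)*X + 5)/8 = 3 + (50*L*X + 5)/8 = 3 + (5 + 50*L*X)/8 = 3 + (5/8 + 25*L*X/4) = 29/8 + 25*L*X/4)
s + F(-2, M) = -1267 + (29/8 + (25/4)*(-2)*(-103)) = -1267 + (29/8 + 2575/2) = -1267 + 10329/8 = 193/8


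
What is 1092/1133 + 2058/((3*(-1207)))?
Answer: 540806/1367531 ≈ 0.39546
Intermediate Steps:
1092/1133 + 2058/((3*(-1207))) = 1092*(1/1133) + 2058/(-3621) = 1092/1133 + 2058*(-1/3621) = 1092/1133 - 686/1207 = 540806/1367531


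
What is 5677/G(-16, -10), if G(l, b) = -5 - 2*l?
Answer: 5677/27 ≈ 210.26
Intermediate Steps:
5677/G(-16, -10) = 5677/(-5 - 2*(-16)) = 5677/(-5 + 32) = 5677/27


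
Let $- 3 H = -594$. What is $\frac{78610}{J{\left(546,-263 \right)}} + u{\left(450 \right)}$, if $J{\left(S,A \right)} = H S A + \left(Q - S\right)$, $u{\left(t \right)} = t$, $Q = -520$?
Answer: $\frac{1279498289}{2843347} \approx 450.0$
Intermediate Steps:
$H = 198$ ($H = \left(- \frac{1}{3}\right) \left(-594\right) = 198$)
$J{\left(S,A \right)} = -520 - S + 198 A S$ ($J{\left(S,A \right)} = 198 S A - \left(520 + S\right) = 198 A S - \left(520 + S\right) = -520 - S + 198 A S$)
$\frac{78610}{J{\left(546,-263 \right)}} + u{\left(450 \right)} = \frac{78610}{-520 - 546 + 198 \left(-263\right) 546} + 450 = \frac{78610}{-520 - 546 - 28432404} + 450 = \frac{78610}{-28433470} + 450 = 78610 \left(- \frac{1}{28433470}\right) + 450 = - \frac{7861}{2843347} + 450 = \frac{1279498289}{2843347}$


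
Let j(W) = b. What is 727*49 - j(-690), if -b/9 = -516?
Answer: 30979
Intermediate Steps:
b = 4644 (b = -9*(-516) = 4644)
j(W) = 4644
727*49 - j(-690) = 727*49 - 1*4644 = 35623 - 4644 = 30979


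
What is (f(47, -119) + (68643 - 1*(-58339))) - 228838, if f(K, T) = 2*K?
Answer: -101762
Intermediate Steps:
(f(47, -119) + (68643 - 1*(-58339))) - 228838 = (2*47 + (68643 - 1*(-58339))) - 228838 = (94 + (68643 + 58339)) - 228838 = (94 + 126982) - 228838 = 127076 - 228838 = -101762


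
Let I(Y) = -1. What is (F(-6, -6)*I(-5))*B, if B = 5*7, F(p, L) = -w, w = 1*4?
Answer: 140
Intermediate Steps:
w = 4
F(p, L) = -4 (F(p, L) = -1*4 = -4)
B = 35
(F(-6, -6)*I(-5))*B = -4*(-1)*35 = 4*35 = 140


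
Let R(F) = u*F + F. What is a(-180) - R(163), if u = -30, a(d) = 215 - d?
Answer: 5122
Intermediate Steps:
R(F) = -29*F (R(F) = -30*F + F = -29*F)
a(-180) - R(163) = (215 - 1*(-180)) - (-29)*163 = (215 + 180) - 1*(-4727) = 395 + 4727 = 5122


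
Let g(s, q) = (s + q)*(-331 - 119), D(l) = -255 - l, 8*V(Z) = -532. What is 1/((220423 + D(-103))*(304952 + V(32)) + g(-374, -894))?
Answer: 2/134316009141 ≈ 1.4890e-11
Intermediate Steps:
V(Z) = -133/2 (V(Z) = (⅛)*(-532) = -133/2)
g(s, q) = -450*q - 450*s (g(s, q) = (q + s)*(-450) = -450*q - 450*s)
1/((220423 + D(-103))*(304952 + V(32)) + g(-374, -894)) = 1/((220423 + (-255 - 1*(-103)))*(304952 - 133/2) + (-450*(-894) - 450*(-374))) = 1/((220423 + (-255 + 103))*(609771/2) + (402300 + 168300)) = 1/((220423 - 152)*(609771/2) + 570600) = 1/(220271*(609771/2) + 570600) = 1/(134314867941/2 + 570600) = 1/(134316009141/2) = 2/134316009141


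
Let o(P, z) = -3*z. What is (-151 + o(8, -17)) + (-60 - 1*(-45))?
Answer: -115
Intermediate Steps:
(-151 + o(8, -17)) + (-60 - 1*(-45)) = (-151 - 3*(-17)) + (-60 - 1*(-45)) = (-151 + 51) + (-60 + 45) = -100 - 15 = -115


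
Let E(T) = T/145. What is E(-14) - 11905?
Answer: -1726239/145 ≈ -11905.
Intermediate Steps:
E(T) = T/145 (E(T) = T*(1/145) = T/145)
E(-14) - 11905 = (1/145)*(-14) - 11905 = -14/145 - 11905 = -1726239/145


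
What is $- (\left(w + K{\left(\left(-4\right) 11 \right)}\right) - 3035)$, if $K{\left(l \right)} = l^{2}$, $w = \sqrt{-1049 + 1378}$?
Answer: $1099 - \sqrt{329} \approx 1080.9$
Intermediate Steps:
$w = \sqrt{329} \approx 18.138$
$- (\left(w + K{\left(\left(-4\right) 11 \right)}\right) - 3035) = - (\left(\sqrt{329} + \left(\left(-4\right) 11\right)^{2}\right) - 3035) = - (\left(\sqrt{329} + \left(-44\right)^{2}\right) - 3035) = - (\left(\sqrt{329} + 1936\right) - 3035) = - (\left(1936 + \sqrt{329}\right) - 3035) = - (-1099 + \sqrt{329}) = 1099 - \sqrt{329}$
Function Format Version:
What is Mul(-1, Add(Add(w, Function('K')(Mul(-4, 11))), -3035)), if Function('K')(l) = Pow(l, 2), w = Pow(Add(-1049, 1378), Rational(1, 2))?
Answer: Add(1099, Mul(-1, Pow(329, Rational(1, 2)))) ≈ 1080.9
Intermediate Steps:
w = Pow(329, Rational(1, 2)) ≈ 18.138
Mul(-1, Add(Add(w, Function('K')(Mul(-4, 11))), -3035)) = Mul(-1, Add(Add(Pow(329, Rational(1, 2)), Pow(Mul(-4, 11), 2)), -3035)) = Mul(-1, Add(Add(Pow(329, Rational(1, 2)), Pow(-44, 2)), -3035)) = Mul(-1, Add(Add(Pow(329, Rational(1, 2)), 1936), -3035)) = Mul(-1, Add(Add(1936, Pow(329, Rational(1, 2))), -3035)) = Mul(-1, Add(-1099, Pow(329, Rational(1, 2)))) = Add(1099, Mul(-1, Pow(329, Rational(1, 2))))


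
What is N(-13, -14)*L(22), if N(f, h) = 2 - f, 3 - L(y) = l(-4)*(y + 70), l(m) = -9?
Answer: 12465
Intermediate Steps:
L(y) = 633 + 9*y (L(y) = 3 - (-9)*(y + 70) = 3 - (-9)*(70 + y) = 3 - (-630 - 9*y) = 3 + (630 + 9*y) = 633 + 9*y)
N(-13, -14)*L(22) = (2 - 1*(-13))*(633 + 9*22) = (2 + 13)*(633 + 198) = 15*831 = 12465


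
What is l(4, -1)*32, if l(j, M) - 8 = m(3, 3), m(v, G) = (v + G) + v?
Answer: 544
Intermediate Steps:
m(v, G) = G + 2*v (m(v, G) = (G + v) + v = G + 2*v)
l(j, M) = 17 (l(j, M) = 8 + (3 + 2*3) = 8 + (3 + 6) = 8 + 9 = 17)
l(4, -1)*32 = 17*32 = 544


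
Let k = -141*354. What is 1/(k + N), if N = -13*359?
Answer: -1/54581 ≈ -1.8321e-5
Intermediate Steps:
N = -4667
k = -49914
1/(k + N) = 1/(-49914 - 4667) = 1/(-54581) = -1/54581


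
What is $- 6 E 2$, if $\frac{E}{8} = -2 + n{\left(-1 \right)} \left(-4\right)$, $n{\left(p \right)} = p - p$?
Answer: $192$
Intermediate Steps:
$n{\left(p \right)} = 0$
$E = -16$ ($E = 8 \left(-2 + 0 \left(-4\right)\right) = 8 \left(-2 + 0\right) = 8 \left(-2\right) = -16$)
$- 6 E 2 = \left(-6\right) \left(-16\right) 2 = 96 \cdot 2 = 192$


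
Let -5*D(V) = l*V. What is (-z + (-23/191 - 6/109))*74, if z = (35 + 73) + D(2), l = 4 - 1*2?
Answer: -827116426/104095 ≈ -7945.8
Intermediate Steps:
l = 2 (l = 4 - 2 = 2)
D(V) = -2*V/5
z = 536/5 (z = (35 + 73) - ⅖*2 = 108 - ⅘ = 536/5 ≈ 107.20)
(-z + (-23/191 - 6/109))*74 = (-1*536/5 + (-23/191 - 6/109))*74 = (-536/5 + (-23*1/191 - 6*1/109))*74 = (-536/5 + (-23/191 - 6/109))*74 = (-536/5 - 3653/20819)*74 = -11177249/104095*74 = -827116426/104095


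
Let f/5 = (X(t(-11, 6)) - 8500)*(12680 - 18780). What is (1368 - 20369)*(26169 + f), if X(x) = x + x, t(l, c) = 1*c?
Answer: -4919552121169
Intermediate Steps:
t(l, c) = c
X(x) = 2*x
f = 258884000 (f = 5*((2*6 - 8500)*(12680 - 18780)) = 5*((12 - 8500)*(-6100)) = 5*(-8488*(-6100)) = 5*51776800 = 258884000)
(1368 - 20369)*(26169 + f) = (1368 - 20369)*(26169 + 258884000) = -19001*258910169 = -4919552121169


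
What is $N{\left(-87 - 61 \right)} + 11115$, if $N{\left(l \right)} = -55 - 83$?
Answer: $10977$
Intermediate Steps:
$N{\left(l \right)} = -138$
$N{\left(-87 - 61 \right)} + 11115 = -138 + 11115 = 10977$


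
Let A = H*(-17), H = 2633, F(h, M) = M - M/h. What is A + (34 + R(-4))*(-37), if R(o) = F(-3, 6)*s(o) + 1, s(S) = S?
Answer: -44872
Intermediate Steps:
F(h, M) = M - M/h
R(o) = 1 + 8*o (R(o) = (6 - 1*6/(-3))*o + 1 = (6 - 1*6*(-1/3))*o + 1 = (6 + 2)*o + 1 = 8*o + 1 = 1 + 8*o)
A = -44761 (A = 2633*(-17) = -44761)
A + (34 + R(-4))*(-37) = -44761 + (34 + (1 + 8*(-4)))*(-37) = -44761 + (34 + (1 - 32))*(-37) = -44761 + (34 - 31)*(-37) = -44761 + 3*(-37) = -44761 - 111 = -44872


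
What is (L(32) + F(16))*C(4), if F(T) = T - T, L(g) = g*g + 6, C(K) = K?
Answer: 4120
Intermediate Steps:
L(g) = 6 + g**2 (L(g) = g**2 + 6 = 6 + g**2)
F(T) = 0
(L(32) + F(16))*C(4) = ((6 + 32**2) + 0)*4 = ((6 + 1024) + 0)*4 = (1030 + 0)*4 = 1030*4 = 4120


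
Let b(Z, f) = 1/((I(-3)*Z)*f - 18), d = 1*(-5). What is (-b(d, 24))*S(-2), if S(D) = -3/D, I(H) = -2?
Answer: -1/148 ≈ -0.0067568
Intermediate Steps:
d = -5
b(Z, f) = 1/(-18 - 2*Z*f) (b(Z, f) = 1/((-2*Z)*f - 18) = 1/(-2*Z*f - 18) = 1/(-18 - 2*Z*f))
(-b(d, 24))*S(-2) = (-1/(2*(-9 - 1*(-5)*24)))*(-3/(-2)) = (-1/(2*(-9 + 120)))*(-3*(-1/2)) = -1/(2*111)*(3/2) = -1*1/222*(3/2) = -1/222*3/2 = -1/148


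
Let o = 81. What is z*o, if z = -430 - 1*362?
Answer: -64152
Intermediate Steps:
z = -792 (z = -430 - 362 = -792)
z*o = -792*81 = -64152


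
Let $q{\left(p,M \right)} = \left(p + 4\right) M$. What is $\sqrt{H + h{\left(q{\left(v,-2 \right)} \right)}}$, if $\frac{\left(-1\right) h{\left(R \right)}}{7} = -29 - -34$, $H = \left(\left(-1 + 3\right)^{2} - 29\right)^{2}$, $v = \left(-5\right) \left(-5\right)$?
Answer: $\sqrt{590} \approx 24.29$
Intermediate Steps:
$v = 25$
$q{\left(p,M \right)} = M \left(4 + p\right)$ ($q{\left(p,M \right)} = \left(4 + p\right) M = M \left(4 + p\right)$)
$H = 625$ ($H = \left(2^{2} - 29\right)^{2} = \left(4 - 29\right)^{2} = \left(-25\right)^{2} = 625$)
$h{\left(R \right)} = -35$ ($h{\left(R \right)} = - 7 \left(-29 - -34\right) = - 7 \left(-29 + 34\right) = \left(-7\right) 5 = -35$)
$\sqrt{H + h{\left(q{\left(v,-2 \right)} \right)}} = \sqrt{625 - 35} = \sqrt{590}$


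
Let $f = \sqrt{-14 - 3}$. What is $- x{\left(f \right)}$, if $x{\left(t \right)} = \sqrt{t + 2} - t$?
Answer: $- \sqrt{2 + i \sqrt{17}} + i \sqrt{17} \approx -1.8142 + 2.9868 i$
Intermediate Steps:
$f = i \sqrt{17}$ ($f = \sqrt{-17} = i \sqrt{17} \approx 4.1231 i$)
$x{\left(t \right)} = \sqrt{2 + t} - t$
$- x{\left(f \right)} = - (\sqrt{2 + i \sqrt{17}} - i \sqrt{17}) = - \sqrt{2 + i \sqrt{17}} + i \sqrt{17}$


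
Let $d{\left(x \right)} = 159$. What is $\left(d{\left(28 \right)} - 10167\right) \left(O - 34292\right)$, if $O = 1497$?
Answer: $328212360$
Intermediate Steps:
$\left(d{\left(28 \right)} - 10167\right) \left(O - 34292\right) = \left(159 - 10167\right) \left(1497 - 34292\right) = \left(-10008\right) \left(-32795\right) = 328212360$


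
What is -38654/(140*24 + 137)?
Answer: -38654/3497 ≈ -11.053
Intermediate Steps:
-38654/(140*24 + 137) = -38654/(3360 + 137) = -38654/3497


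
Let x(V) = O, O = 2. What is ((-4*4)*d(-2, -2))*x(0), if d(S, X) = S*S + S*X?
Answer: -256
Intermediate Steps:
x(V) = 2
d(S, X) = S² + S*X
((-4*4)*d(-2, -2))*x(0) = ((-4*4)*(-2*(-2 - 2)))*2 = -(-32)*(-4)*2 = -16*8*2 = -128*2 = -256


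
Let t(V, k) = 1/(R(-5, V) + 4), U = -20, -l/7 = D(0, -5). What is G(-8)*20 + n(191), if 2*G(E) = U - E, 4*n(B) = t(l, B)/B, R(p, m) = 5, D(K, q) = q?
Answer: -825119/6876 ≈ -120.00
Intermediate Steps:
l = 35 (l = -7*(-5) = 35)
t(V, k) = ⅑ (t(V, k) = 1/(5 + 4) = 1/9 = ⅑)
n(B) = 1/(36*B) (n(B) = (1/(9*B))/4 = 1/(36*B))
G(E) = -10 - E/2 (G(E) = (-20 - E)/2 = -10 - E/2)
G(-8)*20 + n(191) = (-10 - ½*(-8))*20 + (1/36)/191 = (-10 + 4)*20 + (1/36)*(1/191) = -6*20 + 1/6876 = -120 + 1/6876 = -825119/6876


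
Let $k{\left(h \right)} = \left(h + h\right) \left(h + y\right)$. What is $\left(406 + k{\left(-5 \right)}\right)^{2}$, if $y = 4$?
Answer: $173056$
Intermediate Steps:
$k{\left(h \right)} = 2 h \left(4 + h\right)$ ($k{\left(h \right)} = \left(h + h\right) \left(h + 4\right) = 2 h \left(4 + h\right)$)
$\left(406 + k{\left(-5 \right)}\right)^{2} = \left(406 + 2 \left(-5\right) \left(4 - 5\right)\right)^{2} = \left(406 + 2 \left(-5\right) \left(-1\right)\right)^{2} = \left(406 + 10\right)^{2} = 416^{2} = 173056$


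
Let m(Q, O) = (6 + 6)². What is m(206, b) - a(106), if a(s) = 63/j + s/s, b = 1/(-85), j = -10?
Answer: 1493/10 ≈ 149.30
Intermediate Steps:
b = -1/85 ≈ -0.011765
m(Q, O) = 144 (m(Q, O) = 12² = 144)
a(s) = -53/10 (a(s) = 63/(-10) + s/s = 63*(-⅒) + 1 = -63/10 + 1 = -53/10)
m(206, b) - a(106) = 144 - 1*(-53/10) = 144 + 53/10 = 1493/10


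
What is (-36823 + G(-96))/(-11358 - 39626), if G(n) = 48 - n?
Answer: 36679/50984 ≈ 0.71942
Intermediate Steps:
(-36823 + G(-96))/(-11358 - 39626) = (-36823 + (48 - 1*(-96)))/(-11358 - 39626) = (-36823 + (48 + 96))/(-50984) = (-36823 + 144)*(-1/50984) = -36679*(-1/50984) = 36679/50984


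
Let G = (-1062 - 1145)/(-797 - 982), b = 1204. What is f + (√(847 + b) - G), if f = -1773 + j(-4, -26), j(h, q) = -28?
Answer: -3206186/1779 + √2051 ≈ -1757.0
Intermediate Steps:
G = 2207/1779 (G = -2207/(-1779) = -2207*(-1/1779) = 2207/1779 ≈ 1.2406)
f = -1801 (f = -1773 - 28 = -1801)
f + (√(847 + b) - G) = -1801 + (√(847 + 1204) - 1*2207/1779) = -1801 + (√2051 - 2207/1779) = -1801 + (-2207/1779 + √2051) = -3206186/1779 + √2051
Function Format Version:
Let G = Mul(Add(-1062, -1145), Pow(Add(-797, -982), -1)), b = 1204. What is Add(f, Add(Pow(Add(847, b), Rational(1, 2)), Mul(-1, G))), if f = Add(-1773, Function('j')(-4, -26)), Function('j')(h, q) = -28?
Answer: Add(Rational(-3206186, 1779), Pow(2051, Rational(1, 2))) ≈ -1757.0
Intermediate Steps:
G = Rational(2207, 1779) (G = Mul(-2207, Pow(-1779, -1)) = Mul(-2207, Rational(-1, 1779)) = Rational(2207, 1779) ≈ 1.2406)
f = -1801 (f = Add(-1773, -28) = -1801)
Add(f, Add(Pow(Add(847, b), Rational(1, 2)), Mul(-1, G))) = Add(-1801, Add(Pow(Add(847, 1204), Rational(1, 2)), Mul(-1, Rational(2207, 1779)))) = Add(-1801, Add(Pow(2051, Rational(1, 2)), Rational(-2207, 1779))) = Add(-1801, Add(Rational(-2207, 1779), Pow(2051, Rational(1, 2)))) = Add(Rational(-3206186, 1779), Pow(2051, Rational(1, 2)))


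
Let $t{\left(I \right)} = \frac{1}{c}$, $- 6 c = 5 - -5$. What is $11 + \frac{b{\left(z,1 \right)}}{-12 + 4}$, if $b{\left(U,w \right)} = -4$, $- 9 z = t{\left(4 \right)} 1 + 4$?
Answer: $\frac{23}{2} \approx 11.5$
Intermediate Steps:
$c = - \frac{5}{3}$ ($c = - \frac{5 - -5}{6} = - \frac{5 + 5}{6} = \left(- \frac{1}{6}\right) 10 = - \frac{5}{3} \approx -1.6667$)
$t{\left(I \right)} = - \frac{3}{5}$ ($t{\left(I \right)} = \frac{1}{- \frac{5}{3}} = - \frac{3}{5}$)
$z = - \frac{17}{45}$ ($z = - \frac{\left(- \frac{3}{5}\right) 1 + 4}{9} = - \frac{- \frac{3}{5} + 4}{9} = \left(- \frac{1}{9}\right) \frac{17}{5} = - \frac{17}{45} \approx -0.37778$)
$11 + \frac{b{\left(z,1 \right)}}{-12 + 4} = 11 + \frac{1}{-12 + 4} \left(-4\right) = 11 + \frac{1}{-8} \left(-4\right) = 11 - - \frac{1}{2} = 11 + \frac{1}{2} = \frac{23}{2}$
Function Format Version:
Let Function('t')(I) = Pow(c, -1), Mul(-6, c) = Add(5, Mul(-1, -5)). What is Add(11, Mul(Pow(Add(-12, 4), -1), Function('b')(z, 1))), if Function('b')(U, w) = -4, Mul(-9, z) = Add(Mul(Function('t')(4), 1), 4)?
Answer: Rational(23, 2) ≈ 11.500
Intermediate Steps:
c = Rational(-5, 3) (c = Mul(Rational(-1, 6), Add(5, Mul(-1, -5))) = Mul(Rational(-1, 6), Add(5, 5)) = Mul(Rational(-1, 6), 10) = Rational(-5, 3) ≈ -1.6667)
Function('t')(I) = Rational(-3, 5) (Function('t')(I) = Pow(Rational(-5, 3), -1) = Rational(-3, 5))
z = Rational(-17, 45) (z = Mul(Rational(-1, 9), Add(Mul(Rational(-3, 5), 1), 4)) = Mul(Rational(-1, 9), Add(Rational(-3, 5), 4)) = Mul(Rational(-1, 9), Rational(17, 5)) = Rational(-17, 45) ≈ -0.37778)
Add(11, Mul(Pow(Add(-12, 4), -1), Function('b')(z, 1))) = Add(11, Mul(Pow(Add(-12, 4), -1), -4)) = Add(11, Mul(Pow(-8, -1), -4)) = Add(11, Mul(Rational(-1, 8), -4)) = Add(11, Rational(1, 2)) = Rational(23, 2)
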